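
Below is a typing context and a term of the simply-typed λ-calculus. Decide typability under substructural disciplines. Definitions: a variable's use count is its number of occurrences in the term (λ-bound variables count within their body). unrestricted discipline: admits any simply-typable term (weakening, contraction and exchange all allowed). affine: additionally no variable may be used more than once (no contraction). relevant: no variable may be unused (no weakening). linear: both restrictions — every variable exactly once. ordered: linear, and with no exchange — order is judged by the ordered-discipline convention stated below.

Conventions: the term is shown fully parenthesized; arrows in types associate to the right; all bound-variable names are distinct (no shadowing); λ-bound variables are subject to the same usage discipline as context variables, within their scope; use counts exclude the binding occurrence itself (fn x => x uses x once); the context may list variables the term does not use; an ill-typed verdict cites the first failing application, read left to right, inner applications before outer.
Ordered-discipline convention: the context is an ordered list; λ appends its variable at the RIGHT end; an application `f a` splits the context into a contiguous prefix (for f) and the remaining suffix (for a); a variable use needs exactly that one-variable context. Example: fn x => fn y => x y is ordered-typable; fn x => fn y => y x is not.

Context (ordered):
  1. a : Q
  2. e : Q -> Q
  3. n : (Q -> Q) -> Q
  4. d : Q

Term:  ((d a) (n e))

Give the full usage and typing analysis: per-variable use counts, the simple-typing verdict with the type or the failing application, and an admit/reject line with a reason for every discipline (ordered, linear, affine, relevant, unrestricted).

variable uses: a: 1; e: 1; n: 1; d: 1
uses in reading order: d, a, n, e
typing: ill-typed: non-arrow in function slot: Q
ordered: ✗, fails simple typing
linear: ✗, a type mismatch blocks all five
affine: ✗, the type mismatch rejects it
relevant: ✗, not simply typable
unrestricted: ✗, fails simple typing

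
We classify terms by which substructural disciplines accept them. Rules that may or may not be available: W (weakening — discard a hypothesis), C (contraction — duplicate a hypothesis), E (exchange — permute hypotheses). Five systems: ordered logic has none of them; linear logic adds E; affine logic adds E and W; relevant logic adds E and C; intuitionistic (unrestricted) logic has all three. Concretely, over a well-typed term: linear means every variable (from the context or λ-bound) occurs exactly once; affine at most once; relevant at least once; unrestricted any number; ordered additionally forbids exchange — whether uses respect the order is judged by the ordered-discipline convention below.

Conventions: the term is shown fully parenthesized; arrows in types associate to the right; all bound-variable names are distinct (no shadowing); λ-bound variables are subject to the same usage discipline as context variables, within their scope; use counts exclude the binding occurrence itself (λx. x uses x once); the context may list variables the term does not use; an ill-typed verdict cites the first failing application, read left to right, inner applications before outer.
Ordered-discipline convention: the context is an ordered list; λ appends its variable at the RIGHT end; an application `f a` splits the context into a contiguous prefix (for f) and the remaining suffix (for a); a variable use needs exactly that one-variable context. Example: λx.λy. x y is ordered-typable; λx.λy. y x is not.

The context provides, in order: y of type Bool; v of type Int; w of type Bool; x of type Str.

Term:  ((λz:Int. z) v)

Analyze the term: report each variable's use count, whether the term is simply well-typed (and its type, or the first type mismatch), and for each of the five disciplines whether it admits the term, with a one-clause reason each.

usage: y ×0, v ×1, w ×0, x ×0, z (λ-bound) ×1
left-to-right use order: z, v
typing: well-typed at Int
ordered: ✗, y, w, x never used (weakening)
linear: ✗, y, w, x never used (weakening)
affine: ✓, none of y, v, w, x, z used more than once
relevant: ✗, y, w, x never used (weakening)
unrestricted: ✓, type-checks (Int) and nothing is barred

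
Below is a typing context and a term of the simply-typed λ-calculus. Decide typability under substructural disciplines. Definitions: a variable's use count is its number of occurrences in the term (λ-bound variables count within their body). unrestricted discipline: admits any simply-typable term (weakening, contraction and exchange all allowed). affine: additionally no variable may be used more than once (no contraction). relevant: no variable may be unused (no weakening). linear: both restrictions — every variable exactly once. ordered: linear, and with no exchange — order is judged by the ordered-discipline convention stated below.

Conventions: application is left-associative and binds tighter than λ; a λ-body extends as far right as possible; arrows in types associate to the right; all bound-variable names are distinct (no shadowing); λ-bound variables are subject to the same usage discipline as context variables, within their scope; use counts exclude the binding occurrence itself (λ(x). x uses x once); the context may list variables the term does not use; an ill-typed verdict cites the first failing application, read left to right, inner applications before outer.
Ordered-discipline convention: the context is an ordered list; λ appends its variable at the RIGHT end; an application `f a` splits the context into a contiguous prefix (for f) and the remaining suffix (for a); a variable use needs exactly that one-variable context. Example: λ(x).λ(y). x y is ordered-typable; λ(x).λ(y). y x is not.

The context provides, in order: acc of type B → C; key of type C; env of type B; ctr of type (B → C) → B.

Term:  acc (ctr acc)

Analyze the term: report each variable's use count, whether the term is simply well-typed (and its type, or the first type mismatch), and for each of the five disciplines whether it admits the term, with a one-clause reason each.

use counts: acc: 2×, key: 0×, env: 0×, ctr: 1×
uses in reading order: acc, ctr, acc
typing: well-typed — term : C
ordered: ✗ — acc ×2 used more than once (contraction); unused: key, env — weakening required
linear: ✗ — acc ×2 used more than once (contraction); unused: key, env — weakening required
affine: ✗ — acc ×2 used more than once (contraction)
relevant: ✗ — unused: key, env — weakening required
unrestricted: ✓ — simply typable at C; W, C, E all held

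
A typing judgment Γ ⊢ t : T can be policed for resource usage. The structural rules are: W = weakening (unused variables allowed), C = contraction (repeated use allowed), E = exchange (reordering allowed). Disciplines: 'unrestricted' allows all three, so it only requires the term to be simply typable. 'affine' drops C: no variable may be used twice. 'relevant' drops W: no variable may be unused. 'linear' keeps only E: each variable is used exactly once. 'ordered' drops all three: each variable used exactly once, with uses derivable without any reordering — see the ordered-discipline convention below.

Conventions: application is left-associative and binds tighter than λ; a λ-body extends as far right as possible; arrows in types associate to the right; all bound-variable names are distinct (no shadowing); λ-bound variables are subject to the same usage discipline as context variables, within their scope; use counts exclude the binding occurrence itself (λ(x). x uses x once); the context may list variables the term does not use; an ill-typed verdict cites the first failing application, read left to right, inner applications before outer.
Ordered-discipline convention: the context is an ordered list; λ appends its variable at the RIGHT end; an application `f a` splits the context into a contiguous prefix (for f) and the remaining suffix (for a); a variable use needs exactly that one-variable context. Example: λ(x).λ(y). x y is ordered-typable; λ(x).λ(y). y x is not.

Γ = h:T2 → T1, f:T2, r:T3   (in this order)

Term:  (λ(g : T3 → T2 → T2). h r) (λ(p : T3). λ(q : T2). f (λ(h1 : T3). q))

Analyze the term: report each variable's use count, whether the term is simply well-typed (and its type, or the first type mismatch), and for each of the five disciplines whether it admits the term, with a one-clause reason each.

variable uses: h=1; f=1; r=1; g (bound)=0; p (bound)=0; q (bound)=1; h1 (bound)=0
left-to-right use order: h, r, f, q
typing: ill-typed: an application expects T2 but receives T3
ordered: ✗, fails simple typing
linear: ✗, a type mismatch blocks all five
affine: ✗, the type mismatch rejects it
relevant: ✗, not simply typable
unrestricted: ✗, fails simple typing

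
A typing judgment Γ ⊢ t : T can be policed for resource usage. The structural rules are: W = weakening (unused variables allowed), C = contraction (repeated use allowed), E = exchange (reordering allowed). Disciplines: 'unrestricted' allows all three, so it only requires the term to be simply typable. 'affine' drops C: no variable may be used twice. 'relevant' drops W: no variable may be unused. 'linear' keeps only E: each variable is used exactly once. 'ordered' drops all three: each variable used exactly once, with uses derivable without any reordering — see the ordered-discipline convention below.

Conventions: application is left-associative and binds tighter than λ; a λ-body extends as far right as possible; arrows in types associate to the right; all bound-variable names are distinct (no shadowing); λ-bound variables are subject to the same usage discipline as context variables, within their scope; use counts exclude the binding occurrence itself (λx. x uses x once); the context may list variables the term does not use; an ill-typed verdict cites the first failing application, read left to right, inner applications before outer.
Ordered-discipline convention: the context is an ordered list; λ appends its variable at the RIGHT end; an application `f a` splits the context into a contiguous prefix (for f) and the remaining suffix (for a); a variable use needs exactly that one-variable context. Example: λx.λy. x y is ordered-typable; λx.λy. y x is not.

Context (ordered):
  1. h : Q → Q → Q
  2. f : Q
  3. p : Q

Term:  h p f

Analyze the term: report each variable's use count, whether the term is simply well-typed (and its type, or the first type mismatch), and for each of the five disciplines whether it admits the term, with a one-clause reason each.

use counts: h: 1; f: 1; p: 1
uses in reading order: h, p, f
typing: well-typed — term : Q
ordered: ✗ — needs exchange: uses follow h, p, f
linear: ✓ — each of h, f, p used exactly once
affine: ✓ — no duplicate uses among h, f, p
relevant: ✓ — at least one use each (h, f, p)
unrestricted: ✓ — typability at Q is all that's needed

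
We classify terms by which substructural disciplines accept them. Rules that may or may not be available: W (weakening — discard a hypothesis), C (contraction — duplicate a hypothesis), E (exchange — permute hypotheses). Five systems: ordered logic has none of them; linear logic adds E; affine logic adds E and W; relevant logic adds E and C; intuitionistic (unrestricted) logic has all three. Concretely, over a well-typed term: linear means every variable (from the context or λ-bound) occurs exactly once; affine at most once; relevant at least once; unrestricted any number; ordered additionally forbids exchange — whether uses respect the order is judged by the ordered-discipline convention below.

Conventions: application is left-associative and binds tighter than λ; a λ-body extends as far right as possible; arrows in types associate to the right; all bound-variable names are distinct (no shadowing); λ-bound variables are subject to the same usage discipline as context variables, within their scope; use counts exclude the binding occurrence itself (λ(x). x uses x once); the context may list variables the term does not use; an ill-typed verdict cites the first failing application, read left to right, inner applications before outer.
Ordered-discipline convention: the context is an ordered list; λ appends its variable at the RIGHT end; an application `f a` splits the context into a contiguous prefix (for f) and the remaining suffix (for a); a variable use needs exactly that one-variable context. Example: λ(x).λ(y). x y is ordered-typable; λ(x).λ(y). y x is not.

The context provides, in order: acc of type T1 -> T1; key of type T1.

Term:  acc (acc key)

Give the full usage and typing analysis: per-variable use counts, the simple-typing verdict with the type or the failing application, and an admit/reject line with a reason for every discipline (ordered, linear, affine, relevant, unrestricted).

usage: acc=2, key=1
order of uses: acc, acc, key
typing: well-typed — term : T1
ordered ✗ (repeated use of acc ×2)
linear ✗ (repeated use of acc ×2)
affine ✗ (repeated use of acc ×2)
relevant ✓ (none of acc, key goes unused)
unrestricted ✓ (type-checks (T1) and nothing is barred)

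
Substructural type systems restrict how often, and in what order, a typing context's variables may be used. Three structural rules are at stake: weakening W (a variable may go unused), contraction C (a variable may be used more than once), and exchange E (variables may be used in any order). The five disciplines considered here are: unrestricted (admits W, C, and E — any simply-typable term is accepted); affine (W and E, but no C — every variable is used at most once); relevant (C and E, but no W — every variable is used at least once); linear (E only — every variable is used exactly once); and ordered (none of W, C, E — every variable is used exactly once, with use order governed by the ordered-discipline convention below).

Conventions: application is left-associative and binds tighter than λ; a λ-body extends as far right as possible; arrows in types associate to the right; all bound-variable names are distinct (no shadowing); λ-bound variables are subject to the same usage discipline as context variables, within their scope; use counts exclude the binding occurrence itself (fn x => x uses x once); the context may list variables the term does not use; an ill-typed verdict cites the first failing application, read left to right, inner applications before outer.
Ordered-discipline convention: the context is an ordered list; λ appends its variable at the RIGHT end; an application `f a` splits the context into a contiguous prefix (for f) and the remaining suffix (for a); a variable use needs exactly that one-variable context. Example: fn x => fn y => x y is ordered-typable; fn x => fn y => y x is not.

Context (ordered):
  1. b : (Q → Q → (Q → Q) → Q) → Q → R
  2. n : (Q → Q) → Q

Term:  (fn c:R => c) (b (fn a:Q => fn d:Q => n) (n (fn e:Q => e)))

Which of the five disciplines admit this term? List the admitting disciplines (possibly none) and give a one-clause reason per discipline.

admitted by: unrestricted
usage: b ×1, n ×2, c (bound) ×1, a (bound) ×0, d (bound) ×0, e (bound) ×1
order of uses: c, b, n, n, e
typing: the term checks, with type R
ordered ✗ (repeated use of n ×2; a, d left unused)
linear ✗ (repeated use of n ×2; a, d left unused)
affine ✗ (repeated use of n ×2)
relevant ✗ (a, d left unused)
unrestricted ✓ (well-typed at R; no restrictions here)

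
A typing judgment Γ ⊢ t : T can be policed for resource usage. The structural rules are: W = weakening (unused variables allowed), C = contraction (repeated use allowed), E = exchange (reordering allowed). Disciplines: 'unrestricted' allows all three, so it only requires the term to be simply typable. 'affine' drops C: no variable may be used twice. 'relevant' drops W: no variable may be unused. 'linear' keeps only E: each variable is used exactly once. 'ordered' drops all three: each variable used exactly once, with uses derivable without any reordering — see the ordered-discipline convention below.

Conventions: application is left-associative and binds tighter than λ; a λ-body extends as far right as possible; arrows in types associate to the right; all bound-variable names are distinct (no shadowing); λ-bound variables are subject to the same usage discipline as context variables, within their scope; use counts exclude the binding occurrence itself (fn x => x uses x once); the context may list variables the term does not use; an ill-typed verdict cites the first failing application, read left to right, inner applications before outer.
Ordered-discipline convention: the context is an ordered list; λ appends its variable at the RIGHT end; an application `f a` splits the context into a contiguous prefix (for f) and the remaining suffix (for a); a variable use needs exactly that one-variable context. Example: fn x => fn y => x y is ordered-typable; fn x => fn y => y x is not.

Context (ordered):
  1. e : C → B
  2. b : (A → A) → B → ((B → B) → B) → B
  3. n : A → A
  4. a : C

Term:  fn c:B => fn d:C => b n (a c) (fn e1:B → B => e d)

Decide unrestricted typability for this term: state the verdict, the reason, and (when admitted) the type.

no — a type mismatch blocks all five
usage: e: 1×, b: 1×, n: 1×, a: 1×, c [bound]: 1×, d [bound]: 1×, e1 [bound]: 0×
uses in reading order: b, n, a, c, e, d
typing: ill-typed: non-arrow in function slot: C
across the five disciplines: ordered ✗ · linear ✗ · affine ✗ · relevant ✗ · unrestricted ✗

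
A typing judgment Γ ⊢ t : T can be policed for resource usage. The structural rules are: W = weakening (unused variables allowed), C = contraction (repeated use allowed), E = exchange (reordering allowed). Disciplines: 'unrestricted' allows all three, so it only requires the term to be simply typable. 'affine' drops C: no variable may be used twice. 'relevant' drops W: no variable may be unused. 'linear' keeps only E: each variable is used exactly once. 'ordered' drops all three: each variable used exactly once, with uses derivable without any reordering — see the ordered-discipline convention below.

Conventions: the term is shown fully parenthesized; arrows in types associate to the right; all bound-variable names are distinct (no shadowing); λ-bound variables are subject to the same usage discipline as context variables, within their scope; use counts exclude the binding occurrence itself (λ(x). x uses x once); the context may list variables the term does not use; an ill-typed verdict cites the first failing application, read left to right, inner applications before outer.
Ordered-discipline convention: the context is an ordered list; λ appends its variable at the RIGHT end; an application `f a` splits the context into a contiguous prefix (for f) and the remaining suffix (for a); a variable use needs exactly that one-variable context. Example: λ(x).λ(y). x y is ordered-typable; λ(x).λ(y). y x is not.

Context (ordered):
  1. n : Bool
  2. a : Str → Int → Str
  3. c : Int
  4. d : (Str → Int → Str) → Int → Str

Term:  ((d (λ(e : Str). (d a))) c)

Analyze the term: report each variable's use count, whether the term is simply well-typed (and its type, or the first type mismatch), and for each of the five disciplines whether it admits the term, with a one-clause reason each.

counts: n: 0; a: 1; c: 1; d: 2; e (bound): 0
order of uses: d, d, a, c
typing: well-typed — term : Str
ordered: ✗, needs contraction — d ×2; unused: n, e — weakening required
linear: ✗, needs contraction — d ×2; unused: n, e — weakening required
affine: ✗, needs contraction — d ×2
relevant: ✗, unused: n, e — weakening required
unrestricted: ✓, simply typable at Str; W, C, E all held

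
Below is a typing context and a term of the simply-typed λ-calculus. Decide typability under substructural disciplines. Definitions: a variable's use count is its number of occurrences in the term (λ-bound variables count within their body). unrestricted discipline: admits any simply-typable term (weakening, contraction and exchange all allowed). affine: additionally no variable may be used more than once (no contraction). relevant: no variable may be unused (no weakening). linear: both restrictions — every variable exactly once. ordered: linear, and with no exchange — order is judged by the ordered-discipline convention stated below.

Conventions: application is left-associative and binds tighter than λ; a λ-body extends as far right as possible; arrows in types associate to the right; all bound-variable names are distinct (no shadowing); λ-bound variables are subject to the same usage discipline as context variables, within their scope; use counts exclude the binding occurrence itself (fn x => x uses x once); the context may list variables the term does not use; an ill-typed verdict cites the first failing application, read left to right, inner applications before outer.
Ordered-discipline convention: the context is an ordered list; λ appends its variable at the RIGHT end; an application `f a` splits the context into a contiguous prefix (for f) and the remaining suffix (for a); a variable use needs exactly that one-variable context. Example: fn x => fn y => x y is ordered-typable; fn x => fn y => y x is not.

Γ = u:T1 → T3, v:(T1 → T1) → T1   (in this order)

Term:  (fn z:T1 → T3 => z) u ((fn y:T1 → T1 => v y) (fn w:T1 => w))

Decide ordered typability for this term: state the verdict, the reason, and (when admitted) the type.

yes — u, v, z, y, w once each; derivable with no W/C/E; term : T3
usage: u ×1; v ×1; z [bound] ×1; y [bound] ×1; w [bound] ×1
left-to-right use order: z, u, v, y, w
typing: well-typed at T3
per-discipline verdicts: ordered ✓; linear ✓; affine ✓; relevant ✓; unrestricted ✓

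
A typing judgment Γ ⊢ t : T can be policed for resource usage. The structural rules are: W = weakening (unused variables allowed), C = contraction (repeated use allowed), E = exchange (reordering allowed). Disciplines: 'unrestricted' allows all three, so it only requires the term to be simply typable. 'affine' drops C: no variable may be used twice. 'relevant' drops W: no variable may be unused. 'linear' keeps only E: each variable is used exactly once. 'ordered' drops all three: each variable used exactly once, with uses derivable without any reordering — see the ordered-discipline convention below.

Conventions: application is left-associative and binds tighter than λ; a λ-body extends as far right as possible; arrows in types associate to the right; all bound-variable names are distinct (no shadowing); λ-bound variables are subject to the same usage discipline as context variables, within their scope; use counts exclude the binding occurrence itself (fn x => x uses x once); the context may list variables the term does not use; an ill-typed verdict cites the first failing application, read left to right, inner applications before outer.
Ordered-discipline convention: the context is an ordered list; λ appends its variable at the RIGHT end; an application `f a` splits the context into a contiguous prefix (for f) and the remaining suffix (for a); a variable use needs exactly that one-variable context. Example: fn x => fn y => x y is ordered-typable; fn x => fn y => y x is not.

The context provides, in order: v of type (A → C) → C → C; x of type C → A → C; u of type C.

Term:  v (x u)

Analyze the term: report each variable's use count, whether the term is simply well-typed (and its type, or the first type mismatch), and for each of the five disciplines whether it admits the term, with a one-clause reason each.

counts: v: 1×, x: 1×, u: 1×
left-to-right use order: v, x, u
typing: well-typed — term : C → C
ordered ✓ (single-use (v, x, u), ordered derivation ok)
linear ✓ (v, x, u: one use apiece)
affine ✓ (none of v, x, u used more than once)
relevant ✓ (v, x, u: all used, weakening unneeded)
unrestricted ✓ (well-typed at C → C; no restrictions here)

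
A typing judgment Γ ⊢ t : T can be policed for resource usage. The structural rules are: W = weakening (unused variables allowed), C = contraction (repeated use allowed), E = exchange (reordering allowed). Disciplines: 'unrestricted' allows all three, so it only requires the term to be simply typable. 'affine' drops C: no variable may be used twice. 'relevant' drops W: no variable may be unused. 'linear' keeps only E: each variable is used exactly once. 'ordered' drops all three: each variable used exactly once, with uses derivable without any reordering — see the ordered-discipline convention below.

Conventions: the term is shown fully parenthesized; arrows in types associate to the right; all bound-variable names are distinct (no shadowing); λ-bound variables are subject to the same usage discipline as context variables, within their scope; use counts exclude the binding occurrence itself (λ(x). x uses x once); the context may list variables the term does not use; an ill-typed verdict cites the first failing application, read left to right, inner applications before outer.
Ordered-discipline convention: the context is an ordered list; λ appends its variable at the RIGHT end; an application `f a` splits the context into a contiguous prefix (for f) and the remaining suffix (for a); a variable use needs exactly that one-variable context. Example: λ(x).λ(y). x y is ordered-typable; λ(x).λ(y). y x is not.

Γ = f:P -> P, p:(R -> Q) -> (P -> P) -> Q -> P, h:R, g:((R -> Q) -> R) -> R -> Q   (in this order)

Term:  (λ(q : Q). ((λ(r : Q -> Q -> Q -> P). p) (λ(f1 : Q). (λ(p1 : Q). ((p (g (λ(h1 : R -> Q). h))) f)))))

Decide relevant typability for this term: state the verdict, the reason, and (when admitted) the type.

no — unused: q, r, f1, p1, h1 — weakening required
usage: f ×1; p ×2; h ×1; g ×1; q [bound] ×0; r [bound] ×0; f1 [bound] ×0; p1 [bound] ×0; h1 [bound] ×0
order of uses: p, p, g, h, f
typing: the term checks, with type Q -> (R -> Q) -> (P -> P) -> Q -> P
per-discipline verdicts: ordered ✗ · linear ✗ · affine ✗ · relevant ✗ · unrestricted ✓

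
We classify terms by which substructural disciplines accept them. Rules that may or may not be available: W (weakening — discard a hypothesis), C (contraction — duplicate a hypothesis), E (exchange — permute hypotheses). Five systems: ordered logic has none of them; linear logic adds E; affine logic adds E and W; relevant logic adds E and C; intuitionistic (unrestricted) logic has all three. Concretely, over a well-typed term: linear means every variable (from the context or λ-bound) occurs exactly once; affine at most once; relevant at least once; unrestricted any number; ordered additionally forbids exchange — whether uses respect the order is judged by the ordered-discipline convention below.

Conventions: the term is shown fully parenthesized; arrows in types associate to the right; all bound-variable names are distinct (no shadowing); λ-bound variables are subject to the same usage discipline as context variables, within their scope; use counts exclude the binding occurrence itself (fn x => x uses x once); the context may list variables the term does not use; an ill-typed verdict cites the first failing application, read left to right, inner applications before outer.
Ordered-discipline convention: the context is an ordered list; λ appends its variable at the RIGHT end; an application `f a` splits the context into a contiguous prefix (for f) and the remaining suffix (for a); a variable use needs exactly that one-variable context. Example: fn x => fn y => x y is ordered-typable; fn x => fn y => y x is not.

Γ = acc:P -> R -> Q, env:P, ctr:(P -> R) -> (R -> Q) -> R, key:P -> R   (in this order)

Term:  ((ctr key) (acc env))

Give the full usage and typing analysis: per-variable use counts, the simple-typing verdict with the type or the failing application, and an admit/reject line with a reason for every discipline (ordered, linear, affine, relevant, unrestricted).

variable uses: acc=1; env=1; ctr=1; key=1
use order (left to right): ctr, key, acc, env
typing: well-typed at R
ordered ✗ (needs exchange: uses follow ctr, key, acc, env)
linear ✓ (acc, env, ctr, key: one use apiece)
affine ✓ (none of acc, env, ctr, key used more than once)
relevant ✓ (none of acc, env, ctr, key goes unused)
unrestricted ✓ (type-checks (R) and nothing is barred)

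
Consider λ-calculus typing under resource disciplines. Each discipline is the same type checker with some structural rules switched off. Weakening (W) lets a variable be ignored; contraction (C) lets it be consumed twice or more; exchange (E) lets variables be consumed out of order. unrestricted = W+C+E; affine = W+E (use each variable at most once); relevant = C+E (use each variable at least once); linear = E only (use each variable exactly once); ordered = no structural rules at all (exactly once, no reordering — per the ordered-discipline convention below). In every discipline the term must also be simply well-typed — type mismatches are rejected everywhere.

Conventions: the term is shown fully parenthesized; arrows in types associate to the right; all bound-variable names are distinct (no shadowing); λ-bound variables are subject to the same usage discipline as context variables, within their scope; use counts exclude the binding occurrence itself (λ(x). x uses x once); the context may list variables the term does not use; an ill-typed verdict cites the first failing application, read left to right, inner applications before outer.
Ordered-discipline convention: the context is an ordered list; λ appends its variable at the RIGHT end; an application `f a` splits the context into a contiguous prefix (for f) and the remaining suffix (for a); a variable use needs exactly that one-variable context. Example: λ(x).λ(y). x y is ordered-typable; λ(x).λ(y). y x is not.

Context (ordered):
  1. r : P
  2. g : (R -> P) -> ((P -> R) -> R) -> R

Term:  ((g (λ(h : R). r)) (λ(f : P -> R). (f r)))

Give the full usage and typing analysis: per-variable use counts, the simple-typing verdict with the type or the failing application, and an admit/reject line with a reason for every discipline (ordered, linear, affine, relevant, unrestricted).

usage: r ×2; g ×1; h (bound) ×0; f (bound) ×1
left-to-right use order: g, r, f, r
typing: ✓ — R
ordered: ✗ — needs contraction — r ×2; h left unused
linear: ✗ — needs contraction — r ×2; h left unused
affine: ✗ — needs contraction — r ×2
relevant: ✗ — h left unused
unrestricted: ✓ — typability at R is all that's needed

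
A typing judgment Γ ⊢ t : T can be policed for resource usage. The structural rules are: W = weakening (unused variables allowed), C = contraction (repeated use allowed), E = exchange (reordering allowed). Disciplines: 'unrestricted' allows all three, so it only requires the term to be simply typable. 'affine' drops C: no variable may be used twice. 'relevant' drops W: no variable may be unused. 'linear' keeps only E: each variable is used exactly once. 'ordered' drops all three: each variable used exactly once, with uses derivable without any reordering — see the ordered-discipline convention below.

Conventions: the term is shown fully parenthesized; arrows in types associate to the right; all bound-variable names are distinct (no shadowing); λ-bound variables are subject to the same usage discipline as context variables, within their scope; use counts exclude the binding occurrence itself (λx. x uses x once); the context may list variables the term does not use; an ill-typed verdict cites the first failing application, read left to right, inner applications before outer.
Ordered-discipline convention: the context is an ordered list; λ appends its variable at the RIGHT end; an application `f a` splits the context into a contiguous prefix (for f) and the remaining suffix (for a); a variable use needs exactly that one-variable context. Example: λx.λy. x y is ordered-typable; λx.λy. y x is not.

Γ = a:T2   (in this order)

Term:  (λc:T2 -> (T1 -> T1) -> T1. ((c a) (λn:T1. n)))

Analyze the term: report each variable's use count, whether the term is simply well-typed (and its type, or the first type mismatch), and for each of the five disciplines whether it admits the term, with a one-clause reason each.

use counts: a: 1×; c (bound): 1×; n (bound): 1×
order of uses: c, a, n
typing: the term checks, with type (T2 -> (T1 -> T1) -> T1) -> T1
ordered: ✗ — needs exchange: uses follow c, a, n
linear: ✓ — exactly-once usage across a, c, n
affine: ✓ — no duplicate uses among a, c, n
relevant: ✓ — at least one use each (a, c, n)
unrestricted: ✓ — well-typed at (T2 -> (T1 -> T1) -> T1) -> T1; no restrictions here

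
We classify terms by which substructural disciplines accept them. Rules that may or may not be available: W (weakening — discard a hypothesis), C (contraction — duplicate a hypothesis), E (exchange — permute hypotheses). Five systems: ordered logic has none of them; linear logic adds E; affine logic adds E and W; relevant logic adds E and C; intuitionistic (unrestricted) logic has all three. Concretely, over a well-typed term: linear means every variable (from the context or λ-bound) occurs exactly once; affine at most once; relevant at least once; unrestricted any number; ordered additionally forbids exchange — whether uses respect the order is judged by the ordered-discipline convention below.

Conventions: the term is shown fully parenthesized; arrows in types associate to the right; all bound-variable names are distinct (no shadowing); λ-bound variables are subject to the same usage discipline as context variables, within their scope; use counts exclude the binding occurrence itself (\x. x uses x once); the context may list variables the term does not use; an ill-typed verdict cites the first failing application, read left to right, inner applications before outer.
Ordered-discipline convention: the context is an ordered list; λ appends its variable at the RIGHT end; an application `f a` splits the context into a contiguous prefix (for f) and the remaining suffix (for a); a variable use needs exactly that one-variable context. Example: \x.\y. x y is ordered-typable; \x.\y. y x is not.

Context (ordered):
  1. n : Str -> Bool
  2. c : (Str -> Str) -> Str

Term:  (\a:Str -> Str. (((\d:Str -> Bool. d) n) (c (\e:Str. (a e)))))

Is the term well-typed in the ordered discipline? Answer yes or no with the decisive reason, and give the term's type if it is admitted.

yes — n, c, a, d, e: once each, no exchange needed; term : (Str -> Str) -> Bool
use counts: n ×1; c ×1; a [bound] ×1; d [bound] ×1; e [bound] ×1
left-to-right use order: d, n, c, a, e
typing: ✓ — (Str -> Str) -> Bool
per-discipline verdicts: ordered ✓ · linear ✓ · affine ✓ · relevant ✓ · unrestricted ✓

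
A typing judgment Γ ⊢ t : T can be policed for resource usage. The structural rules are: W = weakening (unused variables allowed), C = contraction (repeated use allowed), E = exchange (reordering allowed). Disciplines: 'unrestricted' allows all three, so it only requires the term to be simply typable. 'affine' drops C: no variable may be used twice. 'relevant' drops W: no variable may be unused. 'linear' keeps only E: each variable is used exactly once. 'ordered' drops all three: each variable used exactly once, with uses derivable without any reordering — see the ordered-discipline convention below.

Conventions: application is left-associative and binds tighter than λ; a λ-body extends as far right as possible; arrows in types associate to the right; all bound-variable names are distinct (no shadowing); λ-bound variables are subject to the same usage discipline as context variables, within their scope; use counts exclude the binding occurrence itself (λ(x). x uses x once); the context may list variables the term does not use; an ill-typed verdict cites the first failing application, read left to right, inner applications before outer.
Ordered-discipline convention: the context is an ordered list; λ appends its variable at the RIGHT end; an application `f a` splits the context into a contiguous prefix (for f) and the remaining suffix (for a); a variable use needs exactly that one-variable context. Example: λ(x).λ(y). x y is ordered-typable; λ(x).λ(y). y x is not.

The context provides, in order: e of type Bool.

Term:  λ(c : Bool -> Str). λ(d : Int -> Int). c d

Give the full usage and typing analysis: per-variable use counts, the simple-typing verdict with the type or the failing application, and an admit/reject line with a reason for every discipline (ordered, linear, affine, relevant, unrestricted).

usage: e: 0×; c (bound): 1×; d (bound): 1×
uses in reading order: c, d
typing: ill-typed: an application expects Bool but receives Int -> Int
ordered: ✗, a type mismatch blocks all five
linear: ✗, the type mismatch rejects it
affine: ✗, not simply typable
relevant: ✗, fails simple typing
unrestricted: ✗, a type mismatch blocks all five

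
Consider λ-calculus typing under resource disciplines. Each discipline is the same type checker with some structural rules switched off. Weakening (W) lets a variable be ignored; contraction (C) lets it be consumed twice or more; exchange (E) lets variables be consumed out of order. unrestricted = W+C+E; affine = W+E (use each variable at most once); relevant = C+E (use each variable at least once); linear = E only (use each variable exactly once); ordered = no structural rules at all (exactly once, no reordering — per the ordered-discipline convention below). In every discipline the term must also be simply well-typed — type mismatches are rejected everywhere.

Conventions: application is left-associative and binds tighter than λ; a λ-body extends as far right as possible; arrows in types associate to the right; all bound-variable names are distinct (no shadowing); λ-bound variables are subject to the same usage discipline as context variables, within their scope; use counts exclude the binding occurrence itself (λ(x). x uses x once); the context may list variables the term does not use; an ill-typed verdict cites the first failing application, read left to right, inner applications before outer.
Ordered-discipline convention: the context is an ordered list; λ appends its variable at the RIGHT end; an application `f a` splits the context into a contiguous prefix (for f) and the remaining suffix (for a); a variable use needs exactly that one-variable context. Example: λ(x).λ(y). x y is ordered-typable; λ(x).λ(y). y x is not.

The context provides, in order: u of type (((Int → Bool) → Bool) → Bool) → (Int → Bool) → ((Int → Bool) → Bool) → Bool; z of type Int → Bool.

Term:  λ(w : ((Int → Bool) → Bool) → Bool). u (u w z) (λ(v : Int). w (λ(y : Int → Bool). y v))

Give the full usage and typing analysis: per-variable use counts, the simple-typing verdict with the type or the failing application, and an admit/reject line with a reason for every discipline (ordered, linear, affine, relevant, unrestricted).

use counts: u=2, z=1, w (λ-bound)=2, v (λ-bound)=1, y (λ-bound)=1
left-to-right use order: u, u, w, z, w, y, v
typing: well-typed — term : (((Int → Bool) → Bool) → Bool) → ((Int → Bool) → Bool) → Bool
ordered ✗ (uses contraction: u ×2, w ×2)
linear ✗ (uses contraction: u ×2, w ×2)
affine ✗ (uses contraction: u ×2, w ×2)
relevant ✓ (u, z, w, v, y: all used, weakening unneeded)
unrestricted ✓ (typability at (((Int → Bool) → Bool) → Bool) → ((Int → Bool) → Bool) → Bool is all that's needed)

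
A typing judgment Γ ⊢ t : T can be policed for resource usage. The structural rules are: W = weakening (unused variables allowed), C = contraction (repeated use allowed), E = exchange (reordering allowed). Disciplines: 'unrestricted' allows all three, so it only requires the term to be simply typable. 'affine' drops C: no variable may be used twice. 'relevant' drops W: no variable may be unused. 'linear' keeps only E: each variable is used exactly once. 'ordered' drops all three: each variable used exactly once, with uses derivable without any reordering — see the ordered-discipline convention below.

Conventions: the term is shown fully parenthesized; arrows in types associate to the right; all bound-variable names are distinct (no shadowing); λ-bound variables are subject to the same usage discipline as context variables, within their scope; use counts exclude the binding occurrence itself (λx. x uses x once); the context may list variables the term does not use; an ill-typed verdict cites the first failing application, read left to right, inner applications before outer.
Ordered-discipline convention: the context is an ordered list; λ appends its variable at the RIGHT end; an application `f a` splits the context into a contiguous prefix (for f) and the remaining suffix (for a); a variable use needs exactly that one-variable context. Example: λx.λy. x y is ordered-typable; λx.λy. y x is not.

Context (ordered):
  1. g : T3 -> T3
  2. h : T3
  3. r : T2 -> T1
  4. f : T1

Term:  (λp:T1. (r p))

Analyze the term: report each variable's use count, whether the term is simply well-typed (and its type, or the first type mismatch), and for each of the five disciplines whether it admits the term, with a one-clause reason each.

counts: g: 0×; h: 0×; r: 1×; f: 0×; p (λ-bound): 1×
uses in reading order: r, p
typing: ill-typed: argument of type T1 where T2 is required
ordered ✗ (a type mismatch blocks all five)
linear ✗ (the type mismatch rejects it)
affine ✗ (not simply typable)
relevant ✗ (fails simple typing)
unrestricted ✗ (a type mismatch blocks all five)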